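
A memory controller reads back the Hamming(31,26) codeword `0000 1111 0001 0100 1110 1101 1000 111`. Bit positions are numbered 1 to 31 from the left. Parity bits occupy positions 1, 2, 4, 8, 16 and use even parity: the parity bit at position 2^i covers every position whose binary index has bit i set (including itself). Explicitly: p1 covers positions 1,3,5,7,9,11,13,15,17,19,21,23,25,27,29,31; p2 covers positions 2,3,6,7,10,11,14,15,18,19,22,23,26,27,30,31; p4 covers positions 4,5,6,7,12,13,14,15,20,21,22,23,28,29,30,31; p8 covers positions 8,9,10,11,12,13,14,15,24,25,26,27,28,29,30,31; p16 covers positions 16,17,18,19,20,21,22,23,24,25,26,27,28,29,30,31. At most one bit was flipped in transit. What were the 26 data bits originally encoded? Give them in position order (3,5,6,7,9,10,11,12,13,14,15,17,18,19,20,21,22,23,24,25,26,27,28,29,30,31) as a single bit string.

01110001010111011011000111

s1: b1⊕b3⊕b5⊕b7⊕b9⊕b11⊕b13⊕b15⊕b17⊕b19⊕b21⊕b23⊕b25⊕b27⊕b29⊕b31 = 0⊕0⊕1⊕1⊕0⊕0⊕0⊕0⊕1⊕1⊕1⊕0⊕1⊕0⊕1⊕1 = 0
s2: b2⊕b3⊕b6⊕b7⊕b10⊕b11⊕b14⊕b15⊕b18⊕b19⊕b22⊕b23⊕b26⊕b27⊕b30⊕b31 = 0⊕0⊕1⊕1⊕0⊕0⊕1⊕0⊕1⊕1⊕1⊕0⊕0⊕0⊕1⊕1 = 0
s4: b4⊕b5⊕b6⊕b7⊕b12⊕b13⊕b14⊕b15⊕b20⊕b21⊕b22⊕b23⊕b28⊕b29⊕b30⊕b31 = 0⊕1⊕1⊕1⊕1⊕0⊕1⊕0⊕0⊕1⊕1⊕0⊕0⊕1⊕1⊕1 = 0
s8: b8⊕b9⊕b10⊕b11⊕b12⊕b13⊕b14⊕b15⊕b24⊕b25⊕b26⊕b27⊕b28⊕b29⊕b30⊕b31 = 1⊕0⊕0⊕0⊕1⊕0⊕1⊕0⊕1⊕1⊕0⊕0⊕0⊕1⊕1⊕1 = 0
s16: b16⊕b17⊕b18⊕b19⊕b20⊕b21⊕b22⊕b23⊕b24⊕b25⊕b26⊕b27⊕b28⊕b29⊕b30⊕b31 = 0⊕1⊕1⊕1⊕0⊕1⊕1⊕0⊕1⊕1⊕0⊕0⊕0⊕1⊕1⊕1 = 0
Syndrome (s16...s1) = 00000 → position 0 (no error).
No correction needed.
Data bits at positions 3,5,6,7,9,10,11,12,13,14,15,17,18,19,20,21,22,23,24,25,26,27,28,29,30,31: 01110001010111011011000111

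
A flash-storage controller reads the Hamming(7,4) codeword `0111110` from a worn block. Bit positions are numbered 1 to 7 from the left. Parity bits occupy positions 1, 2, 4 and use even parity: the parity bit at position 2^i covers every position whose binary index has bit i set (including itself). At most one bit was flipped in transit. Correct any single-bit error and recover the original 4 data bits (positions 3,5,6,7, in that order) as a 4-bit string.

s1: b1⊕b3⊕b5⊕b7 = 0⊕1⊕1⊕0 = 0
s2: b2⊕b3⊕b6⊕b7 = 1⊕1⊕1⊕0 = 1
s4: b4⊕b5⊕b6⊕b7 = 1⊕1⊕1⊕0 = 1
Syndrome (s4...s1) = 110 → position 6.
Flip bit 6: corrected codeword = 0111100
Data bits at positions 3,5,6,7: 1100

1100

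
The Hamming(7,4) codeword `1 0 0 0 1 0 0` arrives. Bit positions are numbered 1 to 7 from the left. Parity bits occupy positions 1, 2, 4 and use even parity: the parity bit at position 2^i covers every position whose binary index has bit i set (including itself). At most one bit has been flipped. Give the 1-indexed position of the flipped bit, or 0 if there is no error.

4

s1: b1⊕b3⊕b5⊕b7 = 1⊕0⊕1⊕0 = 0
s2: b2⊕b3⊕b6⊕b7 = 0⊕0⊕0⊕0 = 0
s4: b4⊕b5⊕b6⊕b7 = 0⊕1⊕0⊕0 = 1
Syndrome (s4...s1) = 100 → position 4.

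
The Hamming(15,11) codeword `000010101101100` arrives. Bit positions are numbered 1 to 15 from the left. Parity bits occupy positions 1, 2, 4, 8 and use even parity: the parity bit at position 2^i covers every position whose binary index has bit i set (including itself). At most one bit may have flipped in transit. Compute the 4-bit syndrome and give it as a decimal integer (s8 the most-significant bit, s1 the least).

s1: b1⊕b3⊕b5⊕b7⊕b9⊕b11⊕b13⊕b15 = 0⊕0⊕1⊕1⊕1⊕0⊕1⊕0 = 0
s2: b2⊕b3⊕b6⊕b7⊕b10⊕b11⊕b14⊕b15 = 0⊕0⊕0⊕1⊕1⊕0⊕0⊕0 = 0
s4: b4⊕b5⊕b6⊕b7⊕b12⊕b13⊕b14⊕b15 = 0⊕1⊕0⊕1⊕1⊕1⊕0⊕0 = 0
s8: b8⊕b9⊕b10⊕b11⊕b12⊕b13⊕b14⊕b15 = 0⊕1⊕1⊕0⊕1⊕1⊕0⊕0 = 0
Syndrome (s8...s1) = 0000 → position 0 (no error).

0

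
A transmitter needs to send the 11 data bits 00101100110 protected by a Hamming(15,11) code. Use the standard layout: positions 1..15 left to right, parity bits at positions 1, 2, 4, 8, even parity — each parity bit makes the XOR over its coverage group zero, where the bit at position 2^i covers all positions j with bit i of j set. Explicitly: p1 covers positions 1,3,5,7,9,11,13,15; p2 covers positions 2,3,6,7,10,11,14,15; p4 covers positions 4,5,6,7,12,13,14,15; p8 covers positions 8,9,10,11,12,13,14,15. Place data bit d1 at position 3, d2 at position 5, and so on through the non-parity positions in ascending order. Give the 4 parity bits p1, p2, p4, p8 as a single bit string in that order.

0110

Place data bits at non-power-of-two positions: b3=0, b5=0, b6=1, b7=0, b9=1, b10=1, b11=0, b12=0, b13=1, b14=1, b15=0.
p1 = XOR of data positions {3,5,7,9,11,13,15} = 0⊕0⊕0⊕1⊕0⊕1⊕0 = 0
p2 = XOR of data positions {3,6,7,10,11,14,15} = 0⊕1⊕0⊕1⊕0⊕1⊕0 = 1
p4 = XOR of data positions {5,6,7,12,13,14,15} = 0⊕1⊕0⊕0⊕1⊕1⊕0 = 1
p8 = XOR of data positions {9,10,11,12,13,14,15} = 1⊕1⊕0⊕0⊕1⊕1⊕0 = 0
Parity bits p1,p2,p4,p8 = 0110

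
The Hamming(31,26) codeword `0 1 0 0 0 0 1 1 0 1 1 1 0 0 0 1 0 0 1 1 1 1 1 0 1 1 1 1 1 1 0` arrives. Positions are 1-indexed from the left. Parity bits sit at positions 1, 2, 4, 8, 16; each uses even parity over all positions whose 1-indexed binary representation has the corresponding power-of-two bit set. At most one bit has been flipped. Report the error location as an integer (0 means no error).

s1: b1⊕b3⊕b5⊕b7⊕b9⊕b11⊕b13⊕b15⊕b17⊕b19⊕b21⊕b23⊕b25⊕b27⊕b29⊕b31 = 0⊕0⊕0⊕1⊕0⊕1⊕0⊕0⊕0⊕1⊕1⊕1⊕1⊕1⊕1⊕0 = 0
s2: b2⊕b3⊕b6⊕b7⊕b10⊕b11⊕b14⊕b15⊕b18⊕b19⊕b22⊕b23⊕b26⊕b27⊕b30⊕b31 = 1⊕0⊕0⊕1⊕1⊕1⊕0⊕0⊕0⊕1⊕1⊕1⊕1⊕1⊕1⊕0 = 0
s4: b4⊕b5⊕b6⊕b7⊕b12⊕b13⊕b14⊕b15⊕b20⊕b21⊕b22⊕b23⊕b28⊕b29⊕b30⊕b31 = 0⊕0⊕0⊕1⊕1⊕0⊕0⊕0⊕1⊕1⊕1⊕1⊕1⊕1⊕1⊕0 = 1
s8: b8⊕b9⊕b10⊕b11⊕b12⊕b13⊕b14⊕b15⊕b24⊕b25⊕b26⊕b27⊕b28⊕b29⊕b30⊕b31 = 1⊕0⊕1⊕1⊕1⊕0⊕0⊕0⊕0⊕1⊕1⊕1⊕1⊕1⊕1⊕0 = 0
s16: b16⊕b17⊕b18⊕b19⊕b20⊕b21⊕b22⊕b23⊕b24⊕b25⊕b26⊕b27⊕b28⊕b29⊕b30⊕b31 = 1⊕0⊕0⊕1⊕1⊕1⊕1⊕1⊕0⊕1⊕1⊕1⊕1⊕1⊕1⊕0 = 0
Syndrome (s16...s1) = 00100 → position 4.

4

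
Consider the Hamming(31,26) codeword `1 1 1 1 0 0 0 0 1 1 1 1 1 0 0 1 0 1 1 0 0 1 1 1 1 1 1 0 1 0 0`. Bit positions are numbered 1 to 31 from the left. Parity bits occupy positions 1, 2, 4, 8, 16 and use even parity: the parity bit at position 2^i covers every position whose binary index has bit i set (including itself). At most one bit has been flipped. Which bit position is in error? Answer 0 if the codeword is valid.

s1: b1⊕b3⊕b5⊕b7⊕b9⊕b11⊕b13⊕b15⊕b17⊕b19⊕b21⊕b23⊕b25⊕b27⊕b29⊕b31 = 1⊕1⊕0⊕0⊕1⊕1⊕1⊕0⊕0⊕1⊕0⊕1⊕1⊕1⊕1⊕0 = 0
s2: b2⊕b3⊕b6⊕b7⊕b10⊕b11⊕b14⊕b15⊕b18⊕b19⊕b22⊕b23⊕b26⊕b27⊕b30⊕b31 = 1⊕1⊕0⊕0⊕1⊕1⊕0⊕0⊕1⊕1⊕1⊕1⊕1⊕1⊕0⊕0 = 0
s4: b4⊕b5⊕b6⊕b7⊕b12⊕b13⊕b14⊕b15⊕b20⊕b21⊕b22⊕b23⊕b28⊕b29⊕b30⊕b31 = 1⊕0⊕0⊕0⊕1⊕1⊕0⊕0⊕0⊕0⊕1⊕1⊕0⊕1⊕0⊕0 = 0
s8: b8⊕b9⊕b10⊕b11⊕b12⊕b13⊕b14⊕b15⊕b24⊕b25⊕b26⊕b27⊕b28⊕b29⊕b30⊕b31 = 0⊕1⊕1⊕1⊕1⊕1⊕0⊕0⊕1⊕1⊕1⊕1⊕0⊕1⊕0⊕0 = 0
s16: b16⊕b17⊕b18⊕b19⊕b20⊕b21⊕b22⊕b23⊕b24⊕b25⊕b26⊕b27⊕b28⊕b29⊕b30⊕b31 = 1⊕0⊕1⊕1⊕0⊕0⊕1⊕1⊕1⊕1⊕1⊕1⊕0⊕1⊕0⊕0 = 0
Syndrome (s16...s1) = 00000 → position 0 (no error).

0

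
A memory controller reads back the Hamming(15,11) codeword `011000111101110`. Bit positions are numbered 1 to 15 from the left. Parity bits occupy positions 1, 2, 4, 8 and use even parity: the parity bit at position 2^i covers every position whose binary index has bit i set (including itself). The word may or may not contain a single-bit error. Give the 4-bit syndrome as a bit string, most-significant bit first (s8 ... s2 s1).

0010

s1: b1⊕b3⊕b5⊕b7⊕b9⊕b11⊕b13⊕b15 = 0⊕1⊕0⊕1⊕1⊕0⊕1⊕0 = 0
s2: b2⊕b3⊕b6⊕b7⊕b10⊕b11⊕b14⊕b15 = 1⊕1⊕0⊕1⊕1⊕0⊕1⊕0 = 1
s4: b4⊕b5⊕b6⊕b7⊕b12⊕b13⊕b14⊕b15 = 0⊕0⊕0⊕1⊕1⊕1⊕1⊕0 = 0
s8: b8⊕b9⊕b10⊕b11⊕b12⊕b13⊕b14⊕b15 = 1⊕1⊕1⊕0⊕1⊕1⊕1⊕0 = 0
Syndrome (s8...s1) = 0010 → position 2.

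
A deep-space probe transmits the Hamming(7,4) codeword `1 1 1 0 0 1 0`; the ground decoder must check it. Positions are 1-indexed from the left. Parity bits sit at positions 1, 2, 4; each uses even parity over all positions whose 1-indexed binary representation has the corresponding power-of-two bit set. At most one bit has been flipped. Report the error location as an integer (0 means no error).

6

s1: b1⊕b3⊕b5⊕b7 = 1⊕1⊕0⊕0 = 0
s2: b2⊕b3⊕b6⊕b7 = 1⊕1⊕1⊕0 = 1
s4: b4⊕b5⊕b6⊕b7 = 0⊕0⊕1⊕0 = 1
Syndrome (s4...s1) = 110 → position 6.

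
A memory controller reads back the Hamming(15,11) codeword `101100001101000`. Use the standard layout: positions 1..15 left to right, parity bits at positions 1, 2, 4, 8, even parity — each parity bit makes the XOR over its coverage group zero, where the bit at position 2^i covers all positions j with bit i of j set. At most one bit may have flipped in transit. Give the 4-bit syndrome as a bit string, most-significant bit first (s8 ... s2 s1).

s1: b1⊕b3⊕b5⊕b7⊕b9⊕b11⊕b13⊕b15 = 1⊕1⊕0⊕0⊕1⊕0⊕0⊕0 = 1
s2: b2⊕b3⊕b6⊕b7⊕b10⊕b11⊕b14⊕b15 = 0⊕1⊕0⊕0⊕1⊕0⊕0⊕0 = 0
s4: b4⊕b5⊕b6⊕b7⊕b12⊕b13⊕b14⊕b15 = 1⊕0⊕0⊕0⊕1⊕0⊕0⊕0 = 0
s8: b8⊕b9⊕b10⊕b11⊕b12⊕b13⊕b14⊕b15 = 0⊕1⊕1⊕0⊕1⊕0⊕0⊕0 = 1
Syndrome (s8...s1) = 1001 → position 9.

1001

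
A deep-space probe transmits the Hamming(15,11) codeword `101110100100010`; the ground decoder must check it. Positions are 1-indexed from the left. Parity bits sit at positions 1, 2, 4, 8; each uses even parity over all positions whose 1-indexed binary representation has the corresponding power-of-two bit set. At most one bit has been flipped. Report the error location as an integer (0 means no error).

s1: b1⊕b3⊕b5⊕b7⊕b9⊕b11⊕b13⊕b15 = 1⊕1⊕1⊕1⊕0⊕0⊕0⊕0 = 0
s2: b2⊕b3⊕b6⊕b7⊕b10⊕b11⊕b14⊕b15 = 0⊕1⊕0⊕1⊕1⊕0⊕1⊕0 = 0
s4: b4⊕b5⊕b6⊕b7⊕b12⊕b13⊕b14⊕b15 = 1⊕1⊕0⊕1⊕0⊕0⊕1⊕0 = 0
s8: b8⊕b9⊕b10⊕b11⊕b12⊕b13⊕b14⊕b15 = 0⊕0⊕1⊕0⊕0⊕0⊕1⊕0 = 0
Syndrome (s8...s1) = 0000 → position 0 (no error).

0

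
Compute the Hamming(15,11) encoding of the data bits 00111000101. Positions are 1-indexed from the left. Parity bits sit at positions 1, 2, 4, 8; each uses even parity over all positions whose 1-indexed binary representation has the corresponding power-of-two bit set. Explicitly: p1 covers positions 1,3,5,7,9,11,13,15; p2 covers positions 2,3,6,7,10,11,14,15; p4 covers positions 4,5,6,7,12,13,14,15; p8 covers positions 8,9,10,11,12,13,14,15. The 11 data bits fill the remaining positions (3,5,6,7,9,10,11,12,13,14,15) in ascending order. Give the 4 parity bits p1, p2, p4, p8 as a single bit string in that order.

Place data bits at non-power-of-two positions: b3=0, b5=0, b6=1, b7=1, b9=1, b10=0, b11=0, b12=0, b13=1, b14=0, b15=1.
p1 = XOR of data positions {3,5,7,9,11,13,15} = 0⊕0⊕1⊕1⊕0⊕1⊕1 = 0
p2 = XOR of data positions {3,6,7,10,11,14,15} = 0⊕1⊕1⊕0⊕0⊕0⊕1 = 1
p4 = XOR of data positions {5,6,7,12,13,14,15} = 0⊕1⊕1⊕0⊕1⊕0⊕1 = 0
p8 = XOR of data positions {9,10,11,12,13,14,15} = 1⊕0⊕0⊕0⊕1⊕0⊕1 = 1
Parity bits p1,p2,p4,p8 = 0101

0101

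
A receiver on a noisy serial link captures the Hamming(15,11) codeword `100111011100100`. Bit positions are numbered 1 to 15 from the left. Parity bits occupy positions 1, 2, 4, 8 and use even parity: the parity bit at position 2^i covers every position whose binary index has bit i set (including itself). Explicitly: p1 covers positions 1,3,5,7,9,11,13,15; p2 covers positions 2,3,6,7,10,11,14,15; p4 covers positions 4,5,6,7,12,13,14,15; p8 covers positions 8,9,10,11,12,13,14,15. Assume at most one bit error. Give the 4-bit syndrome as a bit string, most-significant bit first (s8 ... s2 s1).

0000

s1: b1⊕b3⊕b5⊕b7⊕b9⊕b11⊕b13⊕b15 = 1⊕0⊕1⊕0⊕1⊕0⊕1⊕0 = 0
s2: b2⊕b3⊕b6⊕b7⊕b10⊕b11⊕b14⊕b15 = 0⊕0⊕1⊕0⊕1⊕0⊕0⊕0 = 0
s4: b4⊕b5⊕b6⊕b7⊕b12⊕b13⊕b14⊕b15 = 1⊕1⊕1⊕0⊕0⊕1⊕0⊕0 = 0
s8: b8⊕b9⊕b10⊕b11⊕b12⊕b13⊕b14⊕b15 = 1⊕1⊕1⊕0⊕0⊕1⊕0⊕0 = 0
Syndrome (s8...s1) = 0000 → position 0 (no error).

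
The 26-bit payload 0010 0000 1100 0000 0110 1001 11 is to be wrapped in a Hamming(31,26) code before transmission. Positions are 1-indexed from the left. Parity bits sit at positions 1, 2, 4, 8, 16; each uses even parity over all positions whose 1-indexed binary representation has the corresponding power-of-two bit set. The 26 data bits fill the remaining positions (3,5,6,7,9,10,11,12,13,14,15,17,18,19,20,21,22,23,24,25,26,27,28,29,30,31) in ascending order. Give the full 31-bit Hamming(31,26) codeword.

Place data bits at non-power-of-two positions: b3=0, b5=0, b6=1, b7=0, b9=0, b10=0, b11=0, b12=0, b13=1, b14=1, b15=0, b17=0, b18=0, b19=0, b20=0, b21=0, b22=0, b23=1, b24=1, b25=0, b26=1, b27=0, b28=0, b29=1, b30=1, b31=1.
p1 = XOR of data positions {3,5,7,9,11,13,15,17,19,21,23,25,27,29,31} = 0⊕0⊕0⊕0⊕0⊕1⊕0⊕0⊕0⊕0⊕1⊕0⊕0⊕1⊕1 = 0
p2 = XOR of data positions {3,6,7,10,11,14,15,18,19,22,23,26,27,30,31} = 0⊕1⊕0⊕0⊕0⊕1⊕0⊕0⊕0⊕0⊕1⊕1⊕0⊕1⊕1 = 0
p4 = XOR of data positions {5,6,7,12,13,14,15,20,21,22,23,28,29,30,31} = 0⊕1⊕0⊕0⊕1⊕1⊕0⊕0⊕0⊕0⊕1⊕0⊕1⊕1⊕1 = 1
p8 = XOR of data positions {9,10,11,12,13,14,15,24,25,26,27,28,29,30,31} = 0⊕0⊕0⊕0⊕1⊕1⊕0⊕1⊕0⊕1⊕0⊕0⊕1⊕1⊕1 = 1
p16 = XOR of data positions {17,18,19,20,21,22,23,24,25,26,27,28,29,30,31} = 0⊕0⊕0⊕0⊕0⊕0⊕1⊕1⊕0⊕1⊕0⊕0⊕1⊕1⊕1 = 0
Codeword b1..b31 = 0001010100001100000000110100111

0001010100001100000000110100111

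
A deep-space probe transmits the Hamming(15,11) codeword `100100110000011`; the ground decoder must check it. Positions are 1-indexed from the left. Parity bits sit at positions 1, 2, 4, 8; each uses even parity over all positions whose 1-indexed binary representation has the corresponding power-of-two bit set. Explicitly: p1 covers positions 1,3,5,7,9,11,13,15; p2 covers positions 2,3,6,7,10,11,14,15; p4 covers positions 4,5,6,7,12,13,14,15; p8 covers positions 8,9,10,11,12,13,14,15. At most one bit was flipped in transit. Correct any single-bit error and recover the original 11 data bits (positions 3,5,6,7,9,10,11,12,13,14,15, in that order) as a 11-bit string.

00010010011

s1: b1⊕b3⊕b5⊕b7⊕b9⊕b11⊕b13⊕b15 = 1⊕0⊕0⊕1⊕0⊕0⊕0⊕1 = 1
s2: b2⊕b3⊕b6⊕b7⊕b10⊕b11⊕b14⊕b15 = 0⊕0⊕0⊕1⊕0⊕0⊕1⊕1 = 1
s4: b4⊕b5⊕b6⊕b7⊕b12⊕b13⊕b14⊕b15 = 1⊕0⊕0⊕1⊕0⊕0⊕1⊕1 = 0
s8: b8⊕b9⊕b10⊕b11⊕b12⊕b13⊕b14⊕b15 = 1⊕0⊕0⊕0⊕0⊕0⊕1⊕1 = 1
Syndrome (s8...s1) = 1011 → position 11.
Flip bit 11: corrected codeword = 100100110010011
Data bits at positions 3,5,6,7,9,10,11,12,13,14,15: 00010010011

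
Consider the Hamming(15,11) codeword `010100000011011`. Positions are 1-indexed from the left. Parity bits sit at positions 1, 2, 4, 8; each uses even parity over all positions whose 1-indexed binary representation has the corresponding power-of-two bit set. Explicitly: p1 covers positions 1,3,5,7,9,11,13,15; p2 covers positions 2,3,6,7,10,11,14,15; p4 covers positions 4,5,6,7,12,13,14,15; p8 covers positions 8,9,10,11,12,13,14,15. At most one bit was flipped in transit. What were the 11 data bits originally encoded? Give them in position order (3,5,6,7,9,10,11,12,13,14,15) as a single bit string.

s1: b1⊕b3⊕b5⊕b7⊕b9⊕b11⊕b13⊕b15 = 0⊕0⊕0⊕0⊕0⊕1⊕0⊕1 = 0
s2: b2⊕b3⊕b6⊕b7⊕b10⊕b11⊕b14⊕b15 = 1⊕0⊕0⊕0⊕0⊕1⊕1⊕1 = 0
s4: b4⊕b5⊕b6⊕b7⊕b12⊕b13⊕b14⊕b15 = 1⊕0⊕0⊕0⊕1⊕0⊕1⊕1 = 0
s8: b8⊕b9⊕b10⊕b11⊕b12⊕b13⊕b14⊕b15 = 0⊕0⊕0⊕1⊕1⊕0⊕1⊕1 = 0
Syndrome (s8...s1) = 0000 → position 0 (no error).
No correction needed.
Data bits at positions 3,5,6,7,9,10,11,12,13,14,15: 00000011011

00000011011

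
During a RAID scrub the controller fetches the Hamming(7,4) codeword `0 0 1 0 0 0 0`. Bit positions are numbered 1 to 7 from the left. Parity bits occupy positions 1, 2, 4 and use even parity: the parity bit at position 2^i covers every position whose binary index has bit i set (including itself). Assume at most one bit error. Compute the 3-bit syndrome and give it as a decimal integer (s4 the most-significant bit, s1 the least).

s1: b1⊕b3⊕b5⊕b7 = 0⊕1⊕0⊕0 = 1
s2: b2⊕b3⊕b6⊕b7 = 0⊕1⊕0⊕0 = 1
s4: b4⊕b5⊕b6⊕b7 = 0⊕0⊕0⊕0 = 0
Syndrome (s4...s1) = 011 → position 3.

3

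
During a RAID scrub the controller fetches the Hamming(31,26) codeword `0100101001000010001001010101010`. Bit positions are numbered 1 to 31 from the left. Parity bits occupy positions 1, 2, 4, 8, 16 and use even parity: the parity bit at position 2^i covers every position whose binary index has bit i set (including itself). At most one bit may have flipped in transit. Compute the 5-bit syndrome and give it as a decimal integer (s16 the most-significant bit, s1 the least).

s1: b1⊕b3⊕b5⊕b7⊕b9⊕b11⊕b13⊕b15⊕b17⊕b19⊕b21⊕b23⊕b25⊕b27⊕b29⊕b31 = 0⊕0⊕1⊕1⊕0⊕0⊕0⊕1⊕0⊕1⊕0⊕0⊕0⊕0⊕0⊕0 = 0
s2: b2⊕b3⊕b6⊕b7⊕b10⊕b11⊕b14⊕b15⊕b18⊕b19⊕b22⊕b23⊕b26⊕b27⊕b30⊕b31 = 1⊕0⊕0⊕1⊕1⊕0⊕0⊕1⊕0⊕1⊕1⊕0⊕1⊕0⊕1⊕0 = 0
s4: b4⊕b5⊕b6⊕b7⊕b12⊕b13⊕b14⊕b15⊕b20⊕b21⊕b22⊕b23⊕b28⊕b29⊕b30⊕b31 = 0⊕1⊕0⊕1⊕0⊕0⊕0⊕1⊕0⊕0⊕1⊕0⊕1⊕0⊕1⊕0 = 0
s8: b8⊕b9⊕b10⊕b11⊕b12⊕b13⊕b14⊕b15⊕b24⊕b25⊕b26⊕b27⊕b28⊕b29⊕b30⊕b31 = 0⊕0⊕1⊕0⊕0⊕0⊕0⊕1⊕1⊕0⊕1⊕0⊕1⊕0⊕1⊕0 = 0
s16: b16⊕b17⊕b18⊕b19⊕b20⊕b21⊕b22⊕b23⊕b24⊕b25⊕b26⊕b27⊕b28⊕b29⊕b30⊕b31 = 0⊕0⊕0⊕1⊕0⊕0⊕1⊕0⊕1⊕0⊕1⊕0⊕1⊕0⊕1⊕0 = 0
Syndrome (s16...s1) = 00000 → position 0 (no error).

0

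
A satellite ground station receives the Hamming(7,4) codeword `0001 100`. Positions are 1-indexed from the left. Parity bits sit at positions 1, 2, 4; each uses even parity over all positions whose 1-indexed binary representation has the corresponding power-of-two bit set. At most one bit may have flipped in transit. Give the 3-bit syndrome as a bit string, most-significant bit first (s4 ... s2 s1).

s1: b1⊕b3⊕b5⊕b7 = 0⊕0⊕1⊕0 = 1
s2: b2⊕b3⊕b6⊕b7 = 0⊕0⊕0⊕0 = 0
s4: b4⊕b5⊕b6⊕b7 = 1⊕1⊕0⊕0 = 0
Syndrome (s4...s1) = 001 → position 1.

001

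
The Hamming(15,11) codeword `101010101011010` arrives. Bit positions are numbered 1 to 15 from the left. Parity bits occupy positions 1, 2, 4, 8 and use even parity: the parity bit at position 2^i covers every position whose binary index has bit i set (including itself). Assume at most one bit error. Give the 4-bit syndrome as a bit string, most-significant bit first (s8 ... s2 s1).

s1: b1⊕b3⊕b5⊕b7⊕b9⊕b11⊕b13⊕b15 = 1⊕1⊕1⊕1⊕1⊕1⊕0⊕0 = 0
s2: b2⊕b3⊕b6⊕b7⊕b10⊕b11⊕b14⊕b15 = 0⊕1⊕0⊕1⊕0⊕1⊕1⊕0 = 0
s4: b4⊕b5⊕b6⊕b7⊕b12⊕b13⊕b14⊕b15 = 0⊕1⊕0⊕1⊕1⊕0⊕1⊕0 = 0
s8: b8⊕b9⊕b10⊕b11⊕b12⊕b13⊕b14⊕b15 = 0⊕1⊕0⊕1⊕1⊕0⊕1⊕0 = 0
Syndrome (s8...s1) = 0000 → position 0 (no error).

0000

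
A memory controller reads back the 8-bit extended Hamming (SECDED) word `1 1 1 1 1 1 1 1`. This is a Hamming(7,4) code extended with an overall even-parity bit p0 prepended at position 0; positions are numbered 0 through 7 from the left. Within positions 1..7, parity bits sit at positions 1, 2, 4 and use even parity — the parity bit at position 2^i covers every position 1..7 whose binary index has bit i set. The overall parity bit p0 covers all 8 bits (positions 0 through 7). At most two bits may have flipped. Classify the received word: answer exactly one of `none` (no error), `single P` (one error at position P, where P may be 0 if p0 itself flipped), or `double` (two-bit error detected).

s1: b1⊕b3⊕b5⊕b7 = 1⊕1⊕1⊕1 = 0
s2: b2⊕b3⊕b6⊕b7 = 1⊕1⊕1⊕1 = 0
s4: b4⊕b5⊕b6⊕b7 = 1⊕1⊕1⊕1 = 0
Syndrome (s4...s1) = 000 → position 0 (no error).
Overall parity (XOR of all 8 bits, including p0): 1⊕1⊕1⊕1⊕1⊕1⊕1⊕1 = 0
Overall=0, syndrome position=0 → no error.

none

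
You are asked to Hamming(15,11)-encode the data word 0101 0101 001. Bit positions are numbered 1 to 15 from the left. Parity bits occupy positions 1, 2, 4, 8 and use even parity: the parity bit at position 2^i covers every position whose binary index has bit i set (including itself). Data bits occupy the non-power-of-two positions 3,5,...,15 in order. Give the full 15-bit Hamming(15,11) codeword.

110010110101001

Place data bits at non-power-of-two positions: b3=0, b5=1, b6=0, b7=1, b9=0, b10=1, b11=0, b12=1, b13=0, b14=0, b15=1.
p1 = XOR of data positions {3,5,7,9,11,13,15} = 0⊕1⊕1⊕0⊕0⊕0⊕1 = 1
p2 = XOR of data positions {3,6,7,10,11,14,15} = 0⊕0⊕1⊕1⊕0⊕0⊕1 = 1
p4 = XOR of data positions {5,6,7,12,13,14,15} = 1⊕0⊕1⊕1⊕0⊕0⊕1 = 0
p8 = XOR of data positions {9,10,11,12,13,14,15} = 0⊕1⊕0⊕1⊕0⊕0⊕1 = 1
Codeword b1..b15 = 110010110101001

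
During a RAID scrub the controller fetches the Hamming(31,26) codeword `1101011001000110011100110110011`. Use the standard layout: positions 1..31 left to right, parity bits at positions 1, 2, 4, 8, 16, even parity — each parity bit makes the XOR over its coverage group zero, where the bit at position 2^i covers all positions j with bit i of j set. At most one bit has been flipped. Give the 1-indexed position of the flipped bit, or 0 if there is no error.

23

s1: b1⊕b3⊕b5⊕b7⊕b9⊕b11⊕b13⊕b15⊕b17⊕b19⊕b21⊕b23⊕b25⊕b27⊕b29⊕b31 = 1⊕0⊕0⊕1⊕0⊕0⊕0⊕1⊕0⊕1⊕0⊕1⊕0⊕1⊕0⊕1 = 1
s2: b2⊕b3⊕b6⊕b7⊕b10⊕b11⊕b14⊕b15⊕b18⊕b19⊕b22⊕b23⊕b26⊕b27⊕b30⊕b31 = 1⊕0⊕1⊕1⊕1⊕0⊕1⊕1⊕1⊕1⊕0⊕1⊕1⊕1⊕1⊕1 = 1
s4: b4⊕b5⊕b6⊕b7⊕b12⊕b13⊕b14⊕b15⊕b20⊕b21⊕b22⊕b23⊕b28⊕b29⊕b30⊕b31 = 1⊕0⊕1⊕1⊕0⊕0⊕1⊕1⊕1⊕0⊕0⊕1⊕0⊕0⊕1⊕1 = 1
s8: b8⊕b9⊕b10⊕b11⊕b12⊕b13⊕b14⊕b15⊕b24⊕b25⊕b26⊕b27⊕b28⊕b29⊕b30⊕b31 = 0⊕0⊕1⊕0⊕0⊕0⊕1⊕1⊕1⊕0⊕1⊕1⊕0⊕0⊕1⊕1 = 0
s16: b16⊕b17⊕b18⊕b19⊕b20⊕b21⊕b22⊕b23⊕b24⊕b25⊕b26⊕b27⊕b28⊕b29⊕b30⊕b31 = 0⊕0⊕1⊕1⊕1⊕0⊕0⊕1⊕1⊕0⊕1⊕1⊕0⊕0⊕1⊕1 = 1
Syndrome (s16...s1) = 10111 → position 23.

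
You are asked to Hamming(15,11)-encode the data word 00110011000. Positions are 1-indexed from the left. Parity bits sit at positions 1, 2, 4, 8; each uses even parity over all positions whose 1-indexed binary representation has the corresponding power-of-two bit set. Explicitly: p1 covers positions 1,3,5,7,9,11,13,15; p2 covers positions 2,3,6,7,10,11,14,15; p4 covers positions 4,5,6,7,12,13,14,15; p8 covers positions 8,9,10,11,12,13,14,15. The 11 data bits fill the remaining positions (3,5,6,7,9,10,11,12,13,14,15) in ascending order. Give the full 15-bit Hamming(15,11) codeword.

010101100011000

Place data bits at non-power-of-two positions: b3=0, b5=0, b6=1, b7=1, b9=0, b10=0, b11=1, b12=1, b13=0, b14=0, b15=0.
p1 = XOR of data positions {3,5,7,9,11,13,15} = 0⊕0⊕1⊕0⊕1⊕0⊕0 = 0
p2 = XOR of data positions {3,6,7,10,11,14,15} = 0⊕1⊕1⊕0⊕1⊕0⊕0 = 1
p4 = XOR of data positions {5,6,7,12,13,14,15} = 0⊕1⊕1⊕1⊕0⊕0⊕0 = 1
p8 = XOR of data positions {9,10,11,12,13,14,15} = 0⊕0⊕1⊕1⊕0⊕0⊕0 = 0
Codeword b1..b15 = 010101100011000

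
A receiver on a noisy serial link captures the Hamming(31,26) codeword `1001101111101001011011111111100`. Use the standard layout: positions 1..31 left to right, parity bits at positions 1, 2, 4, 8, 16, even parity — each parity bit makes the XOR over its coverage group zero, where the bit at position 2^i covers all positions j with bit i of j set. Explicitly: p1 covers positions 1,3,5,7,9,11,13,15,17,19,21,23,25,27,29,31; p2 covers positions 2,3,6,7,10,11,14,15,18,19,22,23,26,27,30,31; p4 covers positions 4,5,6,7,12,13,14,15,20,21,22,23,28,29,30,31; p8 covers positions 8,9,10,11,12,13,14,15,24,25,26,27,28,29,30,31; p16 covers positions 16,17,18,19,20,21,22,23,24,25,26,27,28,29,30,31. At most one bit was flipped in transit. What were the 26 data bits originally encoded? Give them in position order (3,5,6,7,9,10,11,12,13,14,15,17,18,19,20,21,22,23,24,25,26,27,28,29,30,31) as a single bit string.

s1: b1⊕b3⊕b5⊕b7⊕b9⊕b11⊕b13⊕b15⊕b17⊕b19⊕b21⊕b23⊕b25⊕b27⊕b29⊕b31 = 1⊕0⊕1⊕1⊕1⊕1⊕1⊕0⊕0⊕1⊕1⊕1⊕1⊕1⊕1⊕0 = 0
s2: b2⊕b3⊕b6⊕b7⊕b10⊕b11⊕b14⊕b15⊕b18⊕b19⊕b22⊕b23⊕b26⊕b27⊕b30⊕b31 = 0⊕0⊕0⊕1⊕1⊕1⊕0⊕0⊕1⊕1⊕1⊕1⊕1⊕1⊕0⊕0 = 1
s4: b4⊕b5⊕b6⊕b7⊕b12⊕b13⊕b14⊕b15⊕b20⊕b21⊕b22⊕b23⊕b28⊕b29⊕b30⊕b31 = 1⊕1⊕0⊕1⊕0⊕1⊕0⊕0⊕0⊕1⊕1⊕1⊕1⊕1⊕0⊕0 = 1
s8: b8⊕b9⊕b10⊕b11⊕b12⊕b13⊕b14⊕b15⊕b24⊕b25⊕b26⊕b27⊕b28⊕b29⊕b30⊕b31 = 1⊕1⊕1⊕1⊕0⊕1⊕0⊕0⊕1⊕1⊕1⊕1⊕1⊕1⊕0⊕0 = 1
s16: b16⊕b17⊕b18⊕b19⊕b20⊕b21⊕b22⊕b23⊕b24⊕b25⊕b26⊕b27⊕b28⊕b29⊕b30⊕b31 = 1⊕0⊕1⊕1⊕0⊕1⊕1⊕1⊕1⊕1⊕1⊕1⊕1⊕1⊕0⊕0 = 0
Syndrome (s16...s1) = 01110 → position 14.
Flip bit 14: corrected codeword = 1001101111101101011011111111100
Data bits at positions 3,5,6,7,9,10,11,12,13,14,15,17,18,19,20,21,22,23,24,25,26,27,28,29,30,31: 01011110110011011111111100

01011110110011011111111100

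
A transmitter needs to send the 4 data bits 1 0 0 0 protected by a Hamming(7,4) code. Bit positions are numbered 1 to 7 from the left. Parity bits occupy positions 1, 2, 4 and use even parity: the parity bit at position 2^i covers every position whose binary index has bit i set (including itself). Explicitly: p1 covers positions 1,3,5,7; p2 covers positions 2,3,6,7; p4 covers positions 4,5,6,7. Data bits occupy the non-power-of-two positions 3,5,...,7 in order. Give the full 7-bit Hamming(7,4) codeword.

Place data bits at non-power-of-two positions: b3=1, b5=0, b6=0, b7=0.
p1 = XOR of data positions {3,5,7} = 1⊕0⊕0 = 1
p2 = XOR of data positions {3,6,7} = 1⊕0⊕0 = 1
p4 = XOR of data positions {5,6,7} = 0⊕0⊕0 = 0
Codeword b1..b7 = 1110000

1110000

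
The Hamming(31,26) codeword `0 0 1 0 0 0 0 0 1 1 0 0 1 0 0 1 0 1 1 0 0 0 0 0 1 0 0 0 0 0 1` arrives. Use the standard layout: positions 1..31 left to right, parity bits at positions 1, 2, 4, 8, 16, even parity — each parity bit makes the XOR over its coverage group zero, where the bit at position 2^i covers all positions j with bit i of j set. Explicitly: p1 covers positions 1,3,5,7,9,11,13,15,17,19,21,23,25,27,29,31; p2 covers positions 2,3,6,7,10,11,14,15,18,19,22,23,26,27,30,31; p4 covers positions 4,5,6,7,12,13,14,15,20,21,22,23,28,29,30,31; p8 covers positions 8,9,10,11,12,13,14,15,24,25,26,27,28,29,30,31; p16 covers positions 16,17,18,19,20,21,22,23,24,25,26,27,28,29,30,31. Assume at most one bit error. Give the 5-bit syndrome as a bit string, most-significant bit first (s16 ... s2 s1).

s1: b1⊕b3⊕b5⊕b7⊕b9⊕b11⊕b13⊕b15⊕b17⊕b19⊕b21⊕b23⊕b25⊕b27⊕b29⊕b31 = 0⊕1⊕0⊕0⊕1⊕0⊕1⊕0⊕0⊕1⊕0⊕0⊕1⊕0⊕0⊕1 = 0
s2: b2⊕b3⊕b6⊕b7⊕b10⊕b11⊕b14⊕b15⊕b18⊕b19⊕b22⊕b23⊕b26⊕b27⊕b30⊕b31 = 0⊕1⊕0⊕0⊕1⊕0⊕0⊕0⊕1⊕1⊕0⊕0⊕0⊕0⊕0⊕1 = 1
s4: b4⊕b5⊕b6⊕b7⊕b12⊕b13⊕b14⊕b15⊕b20⊕b21⊕b22⊕b23⊕b28⊕b29⊕b30⊕b31 = 0⊕0⊕0⊕0⊕0⊕1⊕0⊕0⊕0⊕0⊕0⊕0⊕0⊕0⊕0⊕1 = 0
s8: b8⊕b9⊕b10⊕b11⊕b12⊕b13⊕b14⊕b15⊕b24⊕b25⊕b26⊕b27⊕b28⊕b29⊕b30⊕b31 = 0⊕1⊕1⊕0⊕0⊕1⊕0⊕0⊕0⊕1⊕0⊕0⊕0⊕0⊕0⊕1 = 1
s16: b16⊕b17⊕b18⊕b19⊕b20⊕b21⊕b22⊕b23⊕b24⊕b25⊕b26⊕b27⊕b28⊕b29⊕b30⊕b31 = 1⊕0⊕1⊕1⊕0⊕0⊕0⊕0⊕0⊕1⊕0⊕0⊕0⊕0⊕0⊕1 = 1
Syndrome (s16...s1) = 11010 → position 26.

11010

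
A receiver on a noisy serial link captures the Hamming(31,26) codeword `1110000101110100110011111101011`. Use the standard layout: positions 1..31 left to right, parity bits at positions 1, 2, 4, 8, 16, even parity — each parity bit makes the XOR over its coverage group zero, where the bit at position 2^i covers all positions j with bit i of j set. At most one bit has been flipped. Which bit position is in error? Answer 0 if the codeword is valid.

s1: b1⊕b3⊕b5⊕b7⊕b9⊕b11⊕b13⊕b15⊕b17⊕b19⊕b21⊕b23⊕b25⊕b27⊕b29⊕b31 = 1⊕1⊕0⊕0⊕0⊕1⊕0⊕0⊕1⊕0⊕1⊕1⊕1⊕0⊕0⊕1 = 0
s2: b2⊕b3⊕b6⊕b7⊕b10⊕b11⊕b14⊕b15⊕b18⊕b19⊕b22⊕b23⊕b26⊕b27⊕b30⊕b31 = 1⊕1⊕0⊕0⊕1⊕1⊕1⊕0⊕1⊕0⊕1⊕1⊕1⊕0⊕1⊕1 = 1
s4: b4⊕b5⊕b6⊕b7⊕b12⊕b13⊕b14⊕b15⊕b20⊕b21⊕b22⊕b23⊕b28⊕b29⊕b30⊕b31 = 0⊕0⊕0⊕0⊕1⊕0⊕1⊕0⊕0⊕1⊕1⊕1⊕1⊕0⊕1⊕1 = 0
s8: b8⊕b9⊕b10⊕b11⊕b12⊕b13⊕b14⊕b15⊕b24⊕b25⊕b26⊕b27⊕b28⊕b29⊕b30⊕b31 = 1⊕0⊕1⊕1⊕1⊕0⊕1⊕0⊕1⊕1⊕1⊕0⊕1⊕0⊕1⊕1 = 1
s16: b16⊕b17⊕b18⊕b19⊕b20⊕b21⊕b22⊕b23⊕b24⊕b25⊕b26⊕b27⊕b28⊕b29⊕b30⊕b31 = 0⊕1⊕1⊕0⊕0⊕1⊕1⊕1⊕1⊕1⊕1⊕0⊕1⊕0⊕1⊕1 = 1
Syndrome (s16...s1) = 11010 → position 26.

26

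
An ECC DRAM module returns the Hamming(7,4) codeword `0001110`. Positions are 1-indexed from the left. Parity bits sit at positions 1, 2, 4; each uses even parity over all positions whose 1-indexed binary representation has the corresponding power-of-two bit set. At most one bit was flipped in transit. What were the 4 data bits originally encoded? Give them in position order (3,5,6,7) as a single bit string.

s1: b1⊕b3⊕b5⊕b7 = 0⊕0⊕1⊕0 = 1
s2: b2⊕b3⊕b6⊕b7 = 0⊕0⊕1⊕0 = 1
s4: b4⊕b5⊕b6⊕b7 = 1⊕1⊕1⊕0 = 1
Syndrome (s4...s1) = 111 → position 7.
Flip bit 7: corrected codeword = 0001111
Data bits at positions 3,5,6,7: 0111

0111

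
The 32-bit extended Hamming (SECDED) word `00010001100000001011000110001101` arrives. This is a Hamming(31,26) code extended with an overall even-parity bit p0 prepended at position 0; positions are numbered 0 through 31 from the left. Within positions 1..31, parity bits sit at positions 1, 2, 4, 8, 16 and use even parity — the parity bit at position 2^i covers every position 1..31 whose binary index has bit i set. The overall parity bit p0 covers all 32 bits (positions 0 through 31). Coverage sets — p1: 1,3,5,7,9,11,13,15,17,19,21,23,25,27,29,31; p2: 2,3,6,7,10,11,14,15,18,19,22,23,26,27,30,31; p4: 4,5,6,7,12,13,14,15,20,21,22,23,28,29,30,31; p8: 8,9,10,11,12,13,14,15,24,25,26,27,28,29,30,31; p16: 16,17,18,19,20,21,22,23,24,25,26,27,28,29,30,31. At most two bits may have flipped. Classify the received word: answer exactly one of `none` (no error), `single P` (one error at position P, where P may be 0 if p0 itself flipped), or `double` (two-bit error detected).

single 12

s1: b1⊕b3⊕b5⊕b7⊕b9⊕b11⊕b13⊕b15⊕b17⊕b19⊕b21⊕b23⊕b25⊕b27⊕b29⊕b31 = 0⊕1⊕0⊕1⊕0⊕0⊕0⊕0⊕0⊕1⊕0⊕1⊕0⊕0⊕1⊕1 = 0
s2: b2⊕b3⊕b6⊕b7⊕b10⊕b11⊕b14⊕b15⊕b18⊕b19⊕b22⊕b23⊕b26⊕b27⊕b30⊕b31 = 0⊕1⊕0⊕1⊕0⊕0⊕0⊕0⊕1⊕1⊕0⊕1⊕0⊕0⊕0⊕1 = 0
s4: b4⊕b5⊕b6⊕b7⊕b12⊕b13⊕b14⊕b15⊕b20⊕b21⊕b22⊕b23⊕b28⊕b29⊕b30⊕b31 = 0⊕0⊕0⊕1⊕0⊕0⊕0⊕0⊕0⊕0⊕0⊕1⊕1⊕1⊕0⊕1 = 1
s8: b8⊕b9⊕b10⊕b11⊕b12⊕b13⊕b14⊕b15⊕b24⊕b25⊕b26⊕b27⊕b28⊕b29⊕b30⊕b31 = 1⊕0⊕0⊕0⊕0⊕0⊕0⊕0⊕1⊕0⊕0⊕0⊕1⊕1⊕0⊕1 = 1
s16: b16⊕b17⊕b18⊕b19⊕b20⊕b21⊕b22⊕b23⊕b24⊕b25⊕b26⊕b27⊕b28⊕b29⊕b30⊕b31 = 1⊕0⊕1⊕1⊕0⊕0⊕0⊕1⊕1⊕0⊕0⊕0⊕1⊕1⊕0⊕1 = 0
Syndrome (s16...s1) = 01100 → position 12.
Overall parity (XOR of all 32 bits, including p0): 0⊕0⊕0⊕1⊕0⊕0⊕0⊕1⊕1⊕0⊕0⊕0⊕0⊕0⊕0⊕0⊕1⊕0⊕1⊕1⊕0⊕0⊕0⊕1⊕1⊕0⊕0⊕0⊕1⊕1⊕0⊕1 = 1
Overall=1, syndrome position=12 → single-bit error at position 12.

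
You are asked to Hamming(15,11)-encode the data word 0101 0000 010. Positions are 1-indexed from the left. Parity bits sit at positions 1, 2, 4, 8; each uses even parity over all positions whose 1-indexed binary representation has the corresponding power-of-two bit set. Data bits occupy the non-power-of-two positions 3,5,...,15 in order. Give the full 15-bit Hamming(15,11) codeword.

000110110000010

Place data bits at non-power-of-two positions: b3=0, b5=1, b6=0, b7=1, b9=0, b10=0, b11=0, b12=0, b13=0, b14=1, b15=0.
p1 = XOR of data positions {3,5,7,9,11,13,15} = 0⊕1⊕1⊕0⊕0⊕0⊕0 = 0
p2 = XOR of data positions {3,6,7,10,11,14,15} = 0⊕0⊕1⊕0⊕0⊕1⊕0 = 0
p4 = XOR of data positions {5,6,7,12,13,14,15} = 1⊕0⊕1⊕0⊕0⊕1⊕0 = 1
p8 = XOR of data positions {9,10,11,12,13,14,15} = 0⊕0⊕0⊕0⊕0⊕1⊕0 = 1
Codeword b1..b15 = 000110110000010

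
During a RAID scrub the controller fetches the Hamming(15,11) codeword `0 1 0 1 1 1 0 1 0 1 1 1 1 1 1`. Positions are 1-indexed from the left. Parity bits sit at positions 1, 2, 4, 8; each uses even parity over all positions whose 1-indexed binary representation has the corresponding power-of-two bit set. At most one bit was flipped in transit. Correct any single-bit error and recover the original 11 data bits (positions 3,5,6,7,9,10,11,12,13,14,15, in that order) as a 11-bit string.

s1: b1⊕b3⊕b5⊕b7⊕b9⊕b11⊕b13⊕b15 = 0⊕0⊕1⊕0⊕0⊕1⊕1⊕1 = 0
s2: b2⊕b3⊕b6⊕b7⊕b10⊕b11⊕b14⊕b15 = 1⊕0⊕1⊕0⊕1⊕1⊕1⊕1 = 0
s4: b4⊕b5⊕b6⊕b7⊕b12⊕b13⊕b14⊕b15 = 1⊕1⊕1⊕0⊕1⊕1⊕1⊕1 = 1
s8: b8⊕b9⊕b10⊕b11⊕b12⊕b13⊕b14⊕b15 = 1⊕0⊕1⊕1⊕1⊕1⊕1⊕1 = 1
Syndrome (s8...s1) = 1100 → position 12.
Flip bit 12: corrected codeword = 010111010110111
Data bits at positions 3,5,6,7,9,10,11,12,13,14,15: 01100110111

01100110111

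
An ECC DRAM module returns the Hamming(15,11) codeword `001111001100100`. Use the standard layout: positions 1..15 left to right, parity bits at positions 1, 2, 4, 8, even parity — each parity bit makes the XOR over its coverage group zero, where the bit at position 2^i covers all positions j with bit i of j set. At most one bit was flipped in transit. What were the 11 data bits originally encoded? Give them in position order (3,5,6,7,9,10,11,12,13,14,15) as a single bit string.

11101000100

s1: b1⊕b3⊕b5⊕b7⊕b9⊕b11⊕b13⊕b15 = 0⊕1⊕1⊕0⊕1⊕0⊕1⊕0 = 0
s2: b2⊕b3⊕b6⊕b7⊕b10⊕b11⊕b14⊕b15 = 0⊕1⊕1⊕0⊕1⊕0⊕0⊕0 = 1
s4: b4⊕b5⊕b6⊕b7⊕b12⊕b13⊕b14⊕b15 = 1⊕1⊕1⊕0⊕0⊕1⊕0⊕0 = 0
s8: b8⊕b9⊕b10⊕b11⊕b12⊕b13⊕b14⊕b15 = 0⊕1⊕1⊕0⊕0⊕1⊕0⊕0 = 1
Syndrome (s8...s1) = 1010 → position 10.
Flip bit 10: corrected codeword = 001111001000100
Data bits at positions 3,5,6,7,9,10,11,12,13,14,15: 11101000100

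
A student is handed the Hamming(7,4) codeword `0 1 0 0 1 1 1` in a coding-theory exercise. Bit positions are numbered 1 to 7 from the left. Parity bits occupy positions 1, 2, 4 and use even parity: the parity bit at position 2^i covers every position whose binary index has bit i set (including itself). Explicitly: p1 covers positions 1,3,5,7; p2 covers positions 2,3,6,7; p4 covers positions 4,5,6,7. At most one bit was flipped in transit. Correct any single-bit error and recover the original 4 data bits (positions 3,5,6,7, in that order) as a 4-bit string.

s1: b1⊕b3⊕b5⊕b7 = 0⊕0⊕1⊕1 = 0
s2: b2⊕b3⊕b6⊕b7 = 1⊕0⊕1⊕1 = 1
s4: b4⊕b5⊕b6⊕b7 = 0⊕1⊕1⊕1 = 1
Syndrome (s4...s1) = 110 → position 6.
Flip bit 6: corrected codeword = 0100101
Data bits at positions 3,5,6,7: 0101

0101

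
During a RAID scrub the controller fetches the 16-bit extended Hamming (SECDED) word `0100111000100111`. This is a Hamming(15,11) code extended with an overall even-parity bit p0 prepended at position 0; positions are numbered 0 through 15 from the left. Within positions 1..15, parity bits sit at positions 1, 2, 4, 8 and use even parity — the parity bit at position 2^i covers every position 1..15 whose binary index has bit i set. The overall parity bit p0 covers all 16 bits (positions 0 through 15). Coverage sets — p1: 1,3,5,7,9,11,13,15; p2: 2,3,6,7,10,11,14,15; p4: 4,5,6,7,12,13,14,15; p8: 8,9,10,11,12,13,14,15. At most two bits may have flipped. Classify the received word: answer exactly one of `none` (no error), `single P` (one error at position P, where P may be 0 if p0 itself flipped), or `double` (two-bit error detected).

s1: b1⊕b3⊕b5⊕b7⊕b9⊕b11⊕b13⊕b15 = 1⊕0⊕1⊕0⊕0⊕0⊕1⊕1 = 0
s2: b2⊕b3⊕b6⊕b7⊕b10⊕b11⊕b14⊕b15 = 0⊕0⊕1⊕0⊕1⊕0⊕1⊕1 = 0
s4: b4⊕b5⊕b6⊕b7⊕b12⊕b13⊕b14⊕b15 = 1⊕1⊕1⊕0⊕0⊕1⊕1⊕1 = 0
s8: b8⊕b9⊕b10⊕b11⊕b12⊕b13⊕b14⊕b15 = 0⊕0⊕1⊕0⊕0⊕1⊕1⊕1 = 0
Syndrome (s8...s1) = 0000 → position 0 (no error).
Overall parity (XOR of all 16 bits, including p0): 0⊕1⊕0⊕0⊕1⊕1⊕1⊕0⊕0⊕0⊕1⊕0⊕0⊕1⊕1⊕1 = 0
Overall=0, syndrome position=0 → no error.

none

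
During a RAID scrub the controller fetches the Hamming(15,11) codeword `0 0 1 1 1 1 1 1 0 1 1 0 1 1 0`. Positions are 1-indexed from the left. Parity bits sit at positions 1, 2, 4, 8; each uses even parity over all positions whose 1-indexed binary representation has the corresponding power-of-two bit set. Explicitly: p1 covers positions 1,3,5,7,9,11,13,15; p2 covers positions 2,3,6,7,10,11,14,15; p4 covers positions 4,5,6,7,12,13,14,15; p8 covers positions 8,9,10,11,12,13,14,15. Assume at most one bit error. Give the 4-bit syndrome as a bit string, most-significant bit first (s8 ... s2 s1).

1001

s1: b1⊕b3⊕b5⊕b7⊕b9⊕b11⊕b13⊕b15 = 0⊕1⊕1⊕1⊕0⊕1⊕1⊕0 = 1
s2: b2⊕b3⊕b6⊕b7⊕b10⊕b11⊕b14⊕b15 = 0⊕1⊕1⊕1⊕1⊕1⊕1⊕0 = 0
s4: b4⊕b5⊕b6⊕b7⊕b12⊕b13⊕b14⊕b15 = 1⊕1⊕1⊕1⊕0⊕1⊕1⊕0 = 0
s8: b8⊕b9⊕b10⊕b11⊕b12⊕b13⊕b14⊕b15 = 1⊕0⊕1⊕1⊕0⊕1⊕1⊕0 = 1
Syndrome (s8...s1) = 1001 → position 9.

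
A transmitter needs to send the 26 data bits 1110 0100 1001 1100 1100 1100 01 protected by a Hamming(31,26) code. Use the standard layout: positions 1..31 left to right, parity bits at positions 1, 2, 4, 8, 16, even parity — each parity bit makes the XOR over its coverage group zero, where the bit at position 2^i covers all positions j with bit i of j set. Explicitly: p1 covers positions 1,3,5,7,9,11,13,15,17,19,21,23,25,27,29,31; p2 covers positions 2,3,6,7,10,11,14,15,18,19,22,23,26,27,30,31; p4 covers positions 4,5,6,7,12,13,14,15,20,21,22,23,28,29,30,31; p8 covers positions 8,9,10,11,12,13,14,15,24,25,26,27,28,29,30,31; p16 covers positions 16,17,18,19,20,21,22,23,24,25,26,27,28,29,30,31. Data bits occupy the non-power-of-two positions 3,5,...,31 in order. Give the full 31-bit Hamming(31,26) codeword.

Place data bits at non-power-of-two positions: b3=1, b5=1, b6=1, b7=0, b9=0, b10=1, b11=0, b12=0, b13=1, b14=0, b15=0, b17=1, b18=1, b19=1, b20=0, b21=0, b22=1, b23=1, b24=0, b25=0, b26=1, b27=1, b28=0, b29=0, b30=0, b31=1.
p1 = XOR of data positions {3,5,7,9,11,13,15,17,19,21,23,25,27,29,31} = 1⊕1⊕0⊕0⊕0⊕1⊕0⊕1⊕1⊕0⊕1⊕0⊕1⊕0⊕1 = 0
p2 = XOR of data positions {3,6,7,10,11,14,15,18,19,22,23,26,27,30,31} = 1⊕1⊕0⊕1⊕0⊕0⊕0⊕1⊕1⊕1⊕1⊕1⊕1⊕0⊕1 = 0
p4 = XOR of data positions {5,6,7,12,13,14,15,20,21,22,23,28,29,30,31} = 1⊕1⊕0⊕0⊕1⊕0⊕0⊕0⊕0⊕1⊕1⊕0⊕0⊕0⊕1 = 0
p8 = XOR of data positions {9,10,11,12,13,14,15,24,25,26,27,28,29,30,31} = 0⊕1⊕0⊕0⊕1⊕0⊕0⊕0⊕0⊕1⊕1⊕0⊕0⊕0⊕1 = 1
p16 = XOR of data positions {17,18,19,20,21,22,23,24,25,26,27,28,29,30,31} = 1⊕1⊕1⊕0⊕0⊕1⊕1⊕0⊕0⊕1⊕1⊕0⊕0⊕0⊕1 = 0
Codeword b1..b31 = 0010110101001000111001100110001

0010110101001000111001100110001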